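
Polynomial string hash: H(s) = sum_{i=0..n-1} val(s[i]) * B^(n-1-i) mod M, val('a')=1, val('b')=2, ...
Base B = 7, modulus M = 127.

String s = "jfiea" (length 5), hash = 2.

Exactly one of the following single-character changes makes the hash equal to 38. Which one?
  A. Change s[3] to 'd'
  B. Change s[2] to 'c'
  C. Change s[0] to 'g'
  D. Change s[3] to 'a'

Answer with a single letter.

Option A: s[3]='e'->'d', delta=(4-5)*7^1 mod 127 = 120, hash=2+120 mod 127 = 122
Option B: s[2]='i'->'c', delta=(3-9)*7^2 mod 127 = 87, hash=2+87 mod 127 = 89
Option C: s[0]='j'->'g', delta=(7-10)*7^4 mod 127 = 36, hash=2+36 mod 127 = 38 <-- target
Option D: s[3]='e'->'a', delta=(1-5)*7^1 mod 127 = 99, hash=2+99 mod 127 = 101

Answer: C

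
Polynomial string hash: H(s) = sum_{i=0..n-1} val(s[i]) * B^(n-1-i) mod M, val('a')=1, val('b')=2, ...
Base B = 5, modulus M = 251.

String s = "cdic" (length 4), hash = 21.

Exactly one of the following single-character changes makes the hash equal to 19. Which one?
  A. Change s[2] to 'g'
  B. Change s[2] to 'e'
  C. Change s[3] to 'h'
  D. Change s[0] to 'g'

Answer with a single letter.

Answer: D

Derivation:
Option A: s[2]='i'->'g', delta=(7-9)*5^1 mod 251 = 241, hash=21+241 mod 251 = 11
Option B: s[2]='i'->'e', delta=(5-9)*5^1 mod 251 = 231, hash=21+231 mod 251 = 1
Option C: s[3]='c'->'h', delta=(8-3)*5^0 mod 251 = 5, hash=21+5 mod 251 = 26
Option D: s[0]='c'->'g', delta=(7-3)*5^3 mod 251 = 249, hash=21+249 mod 251 = 19 <-- target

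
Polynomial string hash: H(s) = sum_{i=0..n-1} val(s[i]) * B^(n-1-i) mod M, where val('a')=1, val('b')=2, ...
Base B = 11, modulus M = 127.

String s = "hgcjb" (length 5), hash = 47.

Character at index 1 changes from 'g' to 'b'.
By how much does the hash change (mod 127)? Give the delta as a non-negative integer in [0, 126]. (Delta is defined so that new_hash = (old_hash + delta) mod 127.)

Answer: 76

Derivation:
Delta formula: (val(new) - val(old)) * B^(n-1-k) mod M
  val('b') - val('g') = 2 - 7 = -5
  B^(n-1-k) = 11^3 mod 127 = 61
  Delta = -5 * 61 mod 127 = 76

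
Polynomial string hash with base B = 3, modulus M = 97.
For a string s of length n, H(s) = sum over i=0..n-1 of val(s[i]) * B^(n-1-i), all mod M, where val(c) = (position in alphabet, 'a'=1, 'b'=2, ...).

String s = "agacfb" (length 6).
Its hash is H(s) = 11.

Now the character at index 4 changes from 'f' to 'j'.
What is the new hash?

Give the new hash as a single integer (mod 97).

val('f') = 6, val('j') = 10
Position k = 4, exponent = n-1-k = 1
B^1 mod M = 3^1 mod 97 = 3
Delta = (10 - 6) * 3 mod 97 = 12
New hash = (11 + 12) mod 97 = 23

Answer: 23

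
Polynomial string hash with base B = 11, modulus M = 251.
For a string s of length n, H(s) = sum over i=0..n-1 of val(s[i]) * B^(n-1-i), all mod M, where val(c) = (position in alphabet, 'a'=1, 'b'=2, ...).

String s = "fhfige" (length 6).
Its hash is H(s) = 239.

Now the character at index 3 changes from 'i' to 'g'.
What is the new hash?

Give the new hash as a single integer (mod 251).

val('i') = 9, val('g') = 7
Position k = 3, exponent = n-1-k = 2
B^2 mod M = 11^2 mod 251 = 121
Delta = (7 - 9) * 121 mod 251 = 9
New hash = (239 + 9) mod 251 = 248

Answer: 248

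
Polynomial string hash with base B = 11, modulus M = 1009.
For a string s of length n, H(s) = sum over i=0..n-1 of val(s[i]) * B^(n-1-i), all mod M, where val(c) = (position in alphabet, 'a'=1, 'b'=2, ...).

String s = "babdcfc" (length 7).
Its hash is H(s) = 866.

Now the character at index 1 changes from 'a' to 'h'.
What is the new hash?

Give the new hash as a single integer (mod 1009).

Answer: 161

Derivation:
val('a') = 1, val('h') = 8
Position k = 1, exponent = n-1-k = 5
B^5 mod M = 11^5 mod 1009 = 620
Delta = (8 - 1) * 620 mod 1009 = 304
New hash = (866 + 304) mod 1009 = 161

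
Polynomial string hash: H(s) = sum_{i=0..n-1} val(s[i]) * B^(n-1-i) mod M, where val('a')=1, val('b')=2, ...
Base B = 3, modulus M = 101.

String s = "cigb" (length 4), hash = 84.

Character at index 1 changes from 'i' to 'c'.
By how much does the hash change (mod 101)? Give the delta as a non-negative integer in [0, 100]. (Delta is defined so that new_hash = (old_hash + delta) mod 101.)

Answer: 47

Derivation:
Delta formula: (val(new) - val(old)) * B^(n-1-k) mod M
  val('c') - val('i') = 3 - 9 = -6
  B^(n-1-k) = 3^2 mod 101 = 9
  Delta = -6 * 9 mod 101 = 47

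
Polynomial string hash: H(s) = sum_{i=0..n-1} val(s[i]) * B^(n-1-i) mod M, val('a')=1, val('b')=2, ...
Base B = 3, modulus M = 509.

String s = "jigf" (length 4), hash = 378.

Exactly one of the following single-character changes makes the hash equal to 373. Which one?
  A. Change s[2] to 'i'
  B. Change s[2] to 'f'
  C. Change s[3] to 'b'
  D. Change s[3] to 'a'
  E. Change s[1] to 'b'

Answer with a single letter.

Answer: D

Derivation:
Option A: s[2]='g'->'i', delta=(9-7)*3^1 mod 509 = 6, hash=378+6 mod 509 = 384
Option B: s[2]='g'->'f', delta=(6-7)*3^1 mod 509 = 506, hash=378+506 mod 509 = 375
Option C: s[3]='f'->'b', delta=(2-6)*3^0 mod 509 = 505, hash=378+505 mod 509 = 374
Option D: s[3]='f'->'a', delta=(1-6)*3^0 mod 509 = 504, hash=378+504 mod 509 = 373 <-- target
Option E: s[1]='i'->'b', delta=(2-9)*3^2 mod 509 = 446, hash=378+446 mod 509 = 315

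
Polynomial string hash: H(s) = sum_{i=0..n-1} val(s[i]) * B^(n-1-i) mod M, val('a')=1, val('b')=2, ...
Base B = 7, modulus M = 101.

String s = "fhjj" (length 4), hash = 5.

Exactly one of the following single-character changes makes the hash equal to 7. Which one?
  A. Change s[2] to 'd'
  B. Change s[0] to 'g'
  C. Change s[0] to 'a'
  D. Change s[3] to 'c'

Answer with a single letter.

Option A: s[2]='j'->'d', delta=(4-10)*7^1 mod 101 = 59, hash=5+59 mod 101 = 64
Option B: s[0]='f'->'g', delta=(7-6)*7^3 mod 101 = 40, hash=5+40 mod 101 = 45
Option C: s[0]='f'->'a', delta=(1-6)*7^3 mod 101 = 2, hash=5+2 mod 101 = 7 <-- target
Option D: s[3]='j'->'c', delta=(3-10)*7^0 mod 101 = 94, hash=5+94 mod 101 = 99

Answer: C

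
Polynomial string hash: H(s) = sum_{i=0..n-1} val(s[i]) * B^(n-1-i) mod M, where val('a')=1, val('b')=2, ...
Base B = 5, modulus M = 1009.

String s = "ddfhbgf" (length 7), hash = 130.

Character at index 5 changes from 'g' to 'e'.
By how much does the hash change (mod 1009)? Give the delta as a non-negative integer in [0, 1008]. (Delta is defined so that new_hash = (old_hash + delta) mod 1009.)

Delta formula: (val(new) - val(old)) * B^(n-1-k) mod M
  val('e') - val('g') = 5 - 7 = -2
  B^(n-1-k) = 5^1 mod 1009 = 5
  Delta = -2 * 5 mod 1009 = 999

Answer: 999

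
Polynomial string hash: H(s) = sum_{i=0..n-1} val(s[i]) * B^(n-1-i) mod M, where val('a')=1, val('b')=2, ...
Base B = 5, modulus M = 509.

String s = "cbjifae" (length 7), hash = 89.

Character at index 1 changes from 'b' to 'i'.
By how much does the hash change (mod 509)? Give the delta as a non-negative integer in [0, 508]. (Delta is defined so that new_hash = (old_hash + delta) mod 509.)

Delta formula: (val(new) - val(old)) * B^(n-1-k) mod M
  val('i') - val('b') = 9 - 2 = 7
  B^(n-1-k) = 5^5 mod 509 = 71
  Delta = 7 * 71 mod 509 = 497

Answer: 497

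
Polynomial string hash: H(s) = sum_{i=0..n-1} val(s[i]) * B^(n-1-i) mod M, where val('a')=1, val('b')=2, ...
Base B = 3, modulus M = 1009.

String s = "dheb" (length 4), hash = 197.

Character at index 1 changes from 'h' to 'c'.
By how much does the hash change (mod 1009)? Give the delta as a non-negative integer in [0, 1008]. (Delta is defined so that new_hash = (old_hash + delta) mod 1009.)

Answer: 964

Derivation:
Delta formula: (val(new) - val(old)) * B^(n-1-k) mod M
  val('c') - val('h') = 3 - 8 = -5
  B^(n-1-k) = 3^2 mod 1009 = 9
  Delta = -5 * 9 mod 1009 = 964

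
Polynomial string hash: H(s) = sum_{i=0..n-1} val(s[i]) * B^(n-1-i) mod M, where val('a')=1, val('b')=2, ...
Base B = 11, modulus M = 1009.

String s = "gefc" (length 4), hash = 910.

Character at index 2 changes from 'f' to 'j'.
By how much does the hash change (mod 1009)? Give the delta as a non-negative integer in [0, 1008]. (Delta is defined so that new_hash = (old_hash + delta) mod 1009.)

Delta formula: (val(new) - val(old)) * B^(n-1-k) mod M
  val('j') - val('f') = 10 - 6 = 4
  B^(n-1-k) = 11^1 mod 1009 = 11
  Delta = 4 * 11 mod 1009 = 44

Answer: 44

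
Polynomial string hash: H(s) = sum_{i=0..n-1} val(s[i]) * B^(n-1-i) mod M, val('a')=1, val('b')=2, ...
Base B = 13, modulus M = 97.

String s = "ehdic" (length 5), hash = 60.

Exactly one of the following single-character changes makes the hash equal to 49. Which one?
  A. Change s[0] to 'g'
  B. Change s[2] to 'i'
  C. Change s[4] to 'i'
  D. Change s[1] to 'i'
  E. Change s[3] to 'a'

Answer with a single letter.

Option A: s[0]='e'->'g', delta=(7-5)*13^4 mod 97 = 86, hash=60+86 mod 97 = 49 <-- target
Option B: s[2]='d'->'i', delta=(9-4)*13^2 mod 97 = 69, hash=60+69 mod 97 = 32
Option C: s[4]='c'->'i', delta=(9-3)*13^0 mod 97 = 6, hash=60+6 mod 97 = 66
Option D: s[1]='h'->'i', delta=(9-8)*13^3 mod 97 = 63, hash=60+63 mod 97 = 26
Option E: s[3]='i'->'a', delta=(1-9)*13^1 mod 97 = 90, hash=60+90 mod 97 = 53

Answer: A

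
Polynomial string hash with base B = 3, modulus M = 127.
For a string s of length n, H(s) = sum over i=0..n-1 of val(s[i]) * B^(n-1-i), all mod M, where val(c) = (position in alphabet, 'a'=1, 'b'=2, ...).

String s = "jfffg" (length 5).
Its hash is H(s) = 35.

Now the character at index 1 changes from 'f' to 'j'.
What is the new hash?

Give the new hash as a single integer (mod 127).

val('f') = 6, val('j') = 10
Position k = 1, exponent = n-1-k = 3
B^3 mod M = 3^3 mod 127 = 27
Delta = (10 - 6) * 27 mod 127 = 108
New hash = (35 + 108) mod 127 = 16

Answer: 16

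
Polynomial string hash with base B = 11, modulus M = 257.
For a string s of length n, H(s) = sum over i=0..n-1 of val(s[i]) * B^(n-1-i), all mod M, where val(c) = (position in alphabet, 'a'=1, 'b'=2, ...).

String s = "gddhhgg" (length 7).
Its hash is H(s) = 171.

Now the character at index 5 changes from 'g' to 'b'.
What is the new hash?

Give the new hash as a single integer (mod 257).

val('g') = 7, val('b') = 2
Position k = 5, exponent = n-1-k = 1
B^1 mod M = 11^1 mod 257 = 11
Delta = (2 - 7) * 11 mod 257 = 202
New hash = (171 + 202) mod 257 = 116

Answer: 116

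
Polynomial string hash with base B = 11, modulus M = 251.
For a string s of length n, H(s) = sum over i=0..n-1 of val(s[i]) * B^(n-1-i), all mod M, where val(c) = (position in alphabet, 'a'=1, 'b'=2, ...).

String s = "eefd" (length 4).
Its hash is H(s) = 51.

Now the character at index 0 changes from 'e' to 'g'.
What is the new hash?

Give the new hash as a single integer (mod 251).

Answer: 203

Derivation:
val('e') = 5, val('g') = 7
Position k = 0, exponent = n-1-k = 3
B^3 mod M = 11^3 mod 251 = 76
Delta = (7 - 5) * 76 mod 251 = 152
New hash = (51 + 152) mod 251 = 203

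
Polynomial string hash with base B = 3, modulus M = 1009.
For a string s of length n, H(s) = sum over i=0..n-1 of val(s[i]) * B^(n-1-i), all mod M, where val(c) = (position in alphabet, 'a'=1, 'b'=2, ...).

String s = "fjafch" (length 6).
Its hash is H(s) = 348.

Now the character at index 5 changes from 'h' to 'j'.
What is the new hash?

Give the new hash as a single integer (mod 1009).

val('h') = 8, val('j') = 10
Position k = 5, exponent = n-1-k = 0
B^0 mod M = 3^0 mod 1009 = 1
Delta = (10 - 8) * 1 mod 1009 = 2
New hash = (348 + 2) mod 1009 = 350

Answer: 350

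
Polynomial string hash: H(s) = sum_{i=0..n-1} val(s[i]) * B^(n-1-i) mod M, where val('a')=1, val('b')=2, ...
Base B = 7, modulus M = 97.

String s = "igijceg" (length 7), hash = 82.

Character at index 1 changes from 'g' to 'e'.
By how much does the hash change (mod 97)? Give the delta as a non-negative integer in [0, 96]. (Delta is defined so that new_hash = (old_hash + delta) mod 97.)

Delta formula: (val(new) - val(old)) * B^(n-1-k) mod M
  val('e') - val('g') = 5 - 7 = -2
  B^(n-1-k) = 7^5 mod 97 = 26
  Delta = -2 * 26 mod 97 = 45

Answer: 45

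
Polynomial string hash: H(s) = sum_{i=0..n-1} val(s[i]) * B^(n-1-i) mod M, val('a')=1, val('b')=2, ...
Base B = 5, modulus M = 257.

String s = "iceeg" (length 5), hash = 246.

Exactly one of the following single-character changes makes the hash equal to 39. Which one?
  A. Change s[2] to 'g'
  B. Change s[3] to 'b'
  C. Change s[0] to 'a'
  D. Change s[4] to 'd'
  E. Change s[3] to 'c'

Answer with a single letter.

Answer: A

Derivation:
Option A: s[2]='e'->'g', delta=(7-5)*5^2 mod 257 = 50, hash=246+50 mod 257 = 39 <-- target
Option B: s[3]='e'->'b', delta=(2-5)*5^1 mod 257 = 242, hash=246+242 mod 257 = 231
Option C: s[0]='i'->'a', delta=(1-9)*5^4 mod 257 = 140, hash=246+140 mod 257 = 129
Option D: s[4]='g'->'d', delta=(4-7)*5^0 mod 257 = 254, hash=246+254 mod 257 = 243
Option E: s[3]='e'->'c', delta=(3-5)*5^1 mod 257 = 247, hash=246+247 mod 257 = 236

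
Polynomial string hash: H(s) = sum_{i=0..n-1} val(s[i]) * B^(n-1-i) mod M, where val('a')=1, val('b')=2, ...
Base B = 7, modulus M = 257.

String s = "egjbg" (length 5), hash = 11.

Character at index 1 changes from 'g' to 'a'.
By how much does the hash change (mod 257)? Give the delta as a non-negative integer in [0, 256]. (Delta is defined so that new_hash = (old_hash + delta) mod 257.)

Answer: 255

Derivation:
Delta formula: (val(new) - val(old)) * B^(n-1-k) mod M
  val('a') - val('g') = 1 - 7 = -6
  B^(n-1-k) = 7^3 mod 257 = 86
  Delta = -6 * 86 mod 257 = 255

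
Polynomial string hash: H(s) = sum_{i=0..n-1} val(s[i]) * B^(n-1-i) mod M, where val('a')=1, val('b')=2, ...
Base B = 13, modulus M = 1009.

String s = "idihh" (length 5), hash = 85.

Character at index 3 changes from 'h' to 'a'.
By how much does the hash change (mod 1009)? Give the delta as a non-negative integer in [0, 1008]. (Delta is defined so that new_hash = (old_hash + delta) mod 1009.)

Delta formula: (val(new) - val(old)) * B^(n-1-k) mod M
  val('a') - val('h') = 1 - 8 = -7
  B^(n-1-k) = 13^1 mod 1009 = 13
  Delta = -7 * 13 mod 1009 = 918

Answer: 918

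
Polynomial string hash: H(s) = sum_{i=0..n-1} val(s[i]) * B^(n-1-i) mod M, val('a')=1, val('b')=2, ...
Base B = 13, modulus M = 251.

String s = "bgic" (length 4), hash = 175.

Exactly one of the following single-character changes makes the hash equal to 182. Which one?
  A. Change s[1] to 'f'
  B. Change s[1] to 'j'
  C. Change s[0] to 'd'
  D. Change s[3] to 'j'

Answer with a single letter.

Option A: s[1]='g'->'f', delta=(6-7)*13^2 mod 251 = 82, hash=175+82 mod 251 = 6
Option B: s[1]='g'->'j', delta=(10-7)*13^2 mod 251 = 5, hash=175+5 mod 251 = 180
Option C: s[0]='b'->'d', delta=(4-2)*13^3 mod 251 = 127, hash=175+127 mod 251 = 51
Option D: s[3]='c'->'j', delta=(10-3)*13^0 mod 251 = 7, hash=175+7 mod 251 = 182 <-- target

Answer: D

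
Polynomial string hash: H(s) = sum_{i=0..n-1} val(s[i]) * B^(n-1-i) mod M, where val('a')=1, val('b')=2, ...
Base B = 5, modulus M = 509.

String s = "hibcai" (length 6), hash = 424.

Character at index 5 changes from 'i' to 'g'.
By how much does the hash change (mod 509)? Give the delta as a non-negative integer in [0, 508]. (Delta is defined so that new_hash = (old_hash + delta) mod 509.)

Answer: 507

Derivation:
Delta formula: (val(new) - val(old)) * B^(n-1-k) mod M
  val('g') - val('i') = 7 - 9 = -2
  B^(n-1-k) = 5^0 mod 509 = 1
  Delta = -2 * 1 mod 509 = 507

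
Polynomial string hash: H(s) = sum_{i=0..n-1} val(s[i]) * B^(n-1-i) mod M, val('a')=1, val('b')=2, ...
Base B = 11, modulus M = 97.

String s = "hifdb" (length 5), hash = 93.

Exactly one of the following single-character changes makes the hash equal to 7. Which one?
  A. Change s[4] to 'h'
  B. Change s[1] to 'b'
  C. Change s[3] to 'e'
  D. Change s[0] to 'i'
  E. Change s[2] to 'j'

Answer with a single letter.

Option A: s[4]='b'->'h', delta=(8-2)*11^0 mod 97 = 6, hash=93+6 mod 97 = 2
Option B: s[1]='i'->'b', delta=(2-9)*11^3 mod 97 = 92, hash=93+92 mod 97 = 88
Option C: s[3]='d'->'e', delta=(5-4)*11^1 mod 97 = 11, hash=93+11 mod 97 = 7 <-- target
Option D: s[0]='h'->'i', delta=(9-8)*11^4 mod 97 = 91, hash=93+91 mod 97 = 87
Option E: s[2]='f'->'j', delta=(10-6)*11^2 mod 97 = 96, hash=93+96 mod 97 = 92

Answer: C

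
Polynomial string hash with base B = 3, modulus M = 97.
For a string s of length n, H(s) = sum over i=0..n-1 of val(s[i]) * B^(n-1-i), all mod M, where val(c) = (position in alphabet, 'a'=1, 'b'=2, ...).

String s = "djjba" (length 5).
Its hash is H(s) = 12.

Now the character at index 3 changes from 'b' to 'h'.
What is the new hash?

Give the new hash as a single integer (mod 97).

Answer: 30

Derivation:
val('b') = 2, val('h') = 8
Position k = 3, exponent = n-1-k = 1
B^1 mod M = 3^1 mod 97 = 3
Delta = (8 - 2) * 3 mod 97 = 18
New hash = (12 + 18) mod 97 = 30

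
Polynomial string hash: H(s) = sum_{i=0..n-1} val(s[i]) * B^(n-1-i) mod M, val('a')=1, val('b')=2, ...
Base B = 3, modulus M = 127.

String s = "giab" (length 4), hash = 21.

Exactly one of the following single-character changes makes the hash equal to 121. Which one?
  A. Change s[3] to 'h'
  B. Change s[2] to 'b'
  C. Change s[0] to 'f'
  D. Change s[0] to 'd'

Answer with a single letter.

Answer: C

Derivation:
Option A: s[3]='b'->'h', delta=(8-2)*3^0 mod 127 = 6, hash=21+6 mod 127 = 27
Option B: s[2]='a'->'b', delta=(2-1)*3^1 mod 127 = 3, hash=21+3 mod 127 = 24
Option C: s[0]='g'->'f', delta=(6-7)*3^3 mod 127 = 100, hash=21+100 mod 127 = 121 <-- target
Option D: s[0]='g'->'d', delta=(4-7)*3^3 mod 127 = 46, hash=21+46 mod 127 = 67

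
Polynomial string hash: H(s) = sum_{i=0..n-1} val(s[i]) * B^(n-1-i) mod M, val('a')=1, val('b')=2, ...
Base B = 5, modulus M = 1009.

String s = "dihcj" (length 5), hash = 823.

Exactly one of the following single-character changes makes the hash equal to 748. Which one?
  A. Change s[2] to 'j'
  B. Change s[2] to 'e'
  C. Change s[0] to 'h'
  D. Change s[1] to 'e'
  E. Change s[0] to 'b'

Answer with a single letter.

Option A: s[2]='h'->'j', delta=(10-8)*5^2 mod 1009 = 50, hash=823+50 mod 1009 = 873
Option B: s[2]='h'->'e', delta=(5-8)*5^2 mod 1009 = 934, hash=823+934 mod 1009 = 748 <-- target
Option C: s[0]='d'->'h', delta=(8-4)*5^4 mod 1009 = 482, hash=823+482 mod 1009 = 296
Option D: s[1]='i'->'e', delta=(5-9)*5^3 mod 1009 = 509, hash=823+509 mod 1009 = 323
Option E: s[0]='d'->'b', delta=(2-4)*5^4 mod 1009 = 768, hash=823+768 mod 1009 = 582

Answer: B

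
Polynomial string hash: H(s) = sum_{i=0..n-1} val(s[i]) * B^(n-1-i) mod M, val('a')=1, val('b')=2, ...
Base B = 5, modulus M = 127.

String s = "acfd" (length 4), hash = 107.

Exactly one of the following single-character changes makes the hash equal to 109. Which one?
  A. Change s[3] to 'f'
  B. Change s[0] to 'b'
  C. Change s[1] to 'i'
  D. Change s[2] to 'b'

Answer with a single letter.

Answer: A

Derivation:
Option A: s[3]='d'->'f', delta=(6-4)*5^0 mod 127 = 2, hash=107+2 mod 127 = 109 <-- target
Option B: s[0]='a'->'b', delta=(2-1)*5^3 mod 127 = 125, hash=107+125 mod 127 = 105
Option C: s[1]='c'->'i', delta=(9-3)*5^2 mod 127 = 23, hash=107+23 mod 127 = 3
Option D: s[2]='f'->'b', delta=(2-6)*5^1 mod 127 = 107, hash=107+107 mod 127 = 87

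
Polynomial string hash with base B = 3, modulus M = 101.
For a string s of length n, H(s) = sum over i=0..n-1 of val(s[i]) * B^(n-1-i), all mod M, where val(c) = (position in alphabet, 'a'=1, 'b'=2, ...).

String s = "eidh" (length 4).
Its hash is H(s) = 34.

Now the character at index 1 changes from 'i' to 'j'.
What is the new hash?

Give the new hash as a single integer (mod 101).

val('i') = 9, val('j') = 10
Position k = 1, exponent = n-1-k = 2
B^2 mod M = 3^2 mod 101 = 9
Delta = (10 - 9) * 9 mod 101 = 9
New hash = (34 + 9) mod 101 = 43

Answer: 43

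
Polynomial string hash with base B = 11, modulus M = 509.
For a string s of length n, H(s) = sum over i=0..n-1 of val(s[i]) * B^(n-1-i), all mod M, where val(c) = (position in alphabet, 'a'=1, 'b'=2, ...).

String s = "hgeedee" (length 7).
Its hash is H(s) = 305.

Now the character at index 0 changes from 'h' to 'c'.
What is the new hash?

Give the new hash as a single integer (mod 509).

val('h') = 8, val('c') = 3
Position k = 0, exponent = n-1-k = 6
B^6 mod M = 11^6 mod 509 = 241
Delta = (3 - 8) * 241 mod 509 = 322
New hash = (305 + 322) mod 509 = 118

Answer: 118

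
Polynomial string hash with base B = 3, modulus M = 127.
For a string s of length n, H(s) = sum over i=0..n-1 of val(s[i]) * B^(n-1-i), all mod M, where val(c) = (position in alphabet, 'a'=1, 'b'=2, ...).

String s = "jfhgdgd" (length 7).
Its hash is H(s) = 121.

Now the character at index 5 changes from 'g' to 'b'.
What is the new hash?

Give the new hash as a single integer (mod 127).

val('g') = 7, val('b') = 2
Position k = 5, exponent = n-1-k = 1
B^1 mod M = 3^1 mod 127 = 3
Delta = (2 - 7) * 3 mod 127 = 112
New hash = (121 + 112) mod 127 = 106

Answer: 106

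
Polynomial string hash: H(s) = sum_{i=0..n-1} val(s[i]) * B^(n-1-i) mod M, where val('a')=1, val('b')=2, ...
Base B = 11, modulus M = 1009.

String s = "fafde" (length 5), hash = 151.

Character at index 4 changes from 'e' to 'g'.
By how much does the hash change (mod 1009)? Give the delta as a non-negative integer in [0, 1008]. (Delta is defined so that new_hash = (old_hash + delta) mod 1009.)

Delta formula: (val(new) - val(old)) * B^(n-1-k) mod M
  val('g') - val('e') = 7 - 5 = 2
  B^(n-1-k) = 11^0 mod 1009 = 1
  Delta = 2 * 1 mod 1009 = 2

Answer: 2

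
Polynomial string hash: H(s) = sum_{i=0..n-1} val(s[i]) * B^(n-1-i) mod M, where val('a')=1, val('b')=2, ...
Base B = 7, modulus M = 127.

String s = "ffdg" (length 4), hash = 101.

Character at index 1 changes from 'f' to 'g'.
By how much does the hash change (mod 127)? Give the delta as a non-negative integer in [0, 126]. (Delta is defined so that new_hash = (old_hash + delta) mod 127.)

Answer: 49

Derivation:
Delta formula: (val(new) - val(old)) * B^(n-1-k) mod M
  val('g') - val('f') = 7 - 6 = 1
  B^(n-1-k) = 7^2 mod 127 = 49
  Delta = 1 * 49 mod 127 = 49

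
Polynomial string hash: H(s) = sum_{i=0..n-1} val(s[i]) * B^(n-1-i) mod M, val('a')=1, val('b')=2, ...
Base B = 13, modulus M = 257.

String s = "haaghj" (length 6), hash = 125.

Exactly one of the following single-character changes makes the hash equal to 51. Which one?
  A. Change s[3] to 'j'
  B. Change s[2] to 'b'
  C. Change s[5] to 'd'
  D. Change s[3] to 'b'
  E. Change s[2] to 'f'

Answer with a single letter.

Option A: s[3]='g'->'j', delta=(10-7)*13^2 mod 257 = 250, hash=125+250 mod 257 = 118
Option B: s[2]='a'->'b', delta=(2-1)*13^3 mod 257 = 141, hash=125+141 mod 257 = 9
Option C: s[5]='j'->'d', delta=(4-10)*13^0 mod 257 = 251, hash=125+251 mod 257 = 119
Option D: s[3]='g'->'b', delta=(2-7)*13^2 mod 257 = 183, hash=125+183 mod 257 = 51 <-- target
Option E: s[2]='a'->'f', delta=(6-1)*13^3 mod 257 = 191, hash=125+191 mod 257 = 59

Answer: D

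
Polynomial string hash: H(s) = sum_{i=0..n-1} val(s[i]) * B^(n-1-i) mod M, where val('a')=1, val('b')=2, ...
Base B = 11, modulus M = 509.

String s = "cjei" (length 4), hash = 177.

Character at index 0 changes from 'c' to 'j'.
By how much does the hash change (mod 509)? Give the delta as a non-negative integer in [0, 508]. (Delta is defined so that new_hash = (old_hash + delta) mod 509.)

Delta formula: (val(new) - val(old)) * B^(n-1-k) mod M
  val('j') - val('c') = 10 - 3 = 7
  B^(n-1-k) = 11^3 mod 509 = 313
  Delta = 7 * 313 mod 509 = 155

Answer: 155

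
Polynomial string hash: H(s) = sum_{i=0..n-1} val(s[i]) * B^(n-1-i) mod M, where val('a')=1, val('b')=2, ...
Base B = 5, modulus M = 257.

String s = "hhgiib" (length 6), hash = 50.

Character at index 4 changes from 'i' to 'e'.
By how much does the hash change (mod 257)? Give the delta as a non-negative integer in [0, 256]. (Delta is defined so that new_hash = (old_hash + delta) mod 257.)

Answer: 237

Derivation:
Delta formula: (val(new) - val(old)) * B^(n-1-k) mod M
  val('e') - val('i') = 5 - 9 = -4
  B^(n-1-k) = 5^1 mod 257 = 5
  Delta = -4 * 5 mod 257 = 237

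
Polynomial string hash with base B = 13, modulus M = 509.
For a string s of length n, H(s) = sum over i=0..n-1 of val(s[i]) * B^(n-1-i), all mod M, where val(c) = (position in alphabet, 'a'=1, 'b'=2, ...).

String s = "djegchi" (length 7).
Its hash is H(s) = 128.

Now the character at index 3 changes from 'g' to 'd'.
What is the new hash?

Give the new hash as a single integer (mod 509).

Answer: 154

Derivation:
val('g') = 7, val('d') = 4
Position k = 3, exponent = n-1-k = 3
B^3 mod M = 13^3 mod 509 = 161
Delta = (4 - 7) * 161 mod 509 = 26
New hash = (128 + 26) mod 509 = 154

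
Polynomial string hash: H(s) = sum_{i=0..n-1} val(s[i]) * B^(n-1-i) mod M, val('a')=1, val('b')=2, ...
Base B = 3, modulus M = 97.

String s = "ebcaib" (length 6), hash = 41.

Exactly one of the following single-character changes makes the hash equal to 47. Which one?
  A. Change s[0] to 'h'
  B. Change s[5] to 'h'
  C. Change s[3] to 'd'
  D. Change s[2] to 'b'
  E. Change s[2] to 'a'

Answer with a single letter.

Option A: s[0]='e'->'h', delta=(8-5)*3^5 mod 97 = 50, hash=41+50 mod 97 = 91
Option B: s[5]='b'->'h', delta=(8-2)*3^0 mod 97 = 6, hash=41+6 mod 97 = 47 <-- target
Option C: s[3]='a'->'d', delta=(4-1)*3^2 mod 97 = 27, hash=41+27 mod 97 = 68
Option D: s[2]='c'->'b', delta=(2-3)*3^3 mod 97 = 70, hash=41+70 mod 97 = 14
Option E: s[2]='c'->'a', delta=(1-3)*3^3 mod 97 = 43, hash=41+43 mod 97 = 84

Answer: B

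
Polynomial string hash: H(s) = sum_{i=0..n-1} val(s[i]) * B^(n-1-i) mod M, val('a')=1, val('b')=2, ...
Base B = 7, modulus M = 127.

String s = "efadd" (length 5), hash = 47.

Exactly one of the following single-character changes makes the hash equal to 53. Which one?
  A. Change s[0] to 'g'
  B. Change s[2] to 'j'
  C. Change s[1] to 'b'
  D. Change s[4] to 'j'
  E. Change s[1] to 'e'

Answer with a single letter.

Answer: D

Derivation:
Option A: s[0]='e'->'g', delta=(7-5)*7^4 mod 127 = 103, hash=47+103 mod 127 = 23
Option B: s[2]='a'->'j', delta=(10-1)*7^2 mod 127 = 60, hash=47+60 mod 127 = 107
Option C: s[1]='f'->'b', delta=(2-6)*7^3 mod 127 = 25, hash=47+25 mod 127 = 72
Option D: s[4]='d'->'j', delta=(10-4)*7^0 mod 127 = 6, hash=47+6 mod 127 = 53 <-- target
Option E: s[1]='f'->'e', delta=(5-6)*7^3 mod 127 = 38, hash=47+38 mod 127 = 85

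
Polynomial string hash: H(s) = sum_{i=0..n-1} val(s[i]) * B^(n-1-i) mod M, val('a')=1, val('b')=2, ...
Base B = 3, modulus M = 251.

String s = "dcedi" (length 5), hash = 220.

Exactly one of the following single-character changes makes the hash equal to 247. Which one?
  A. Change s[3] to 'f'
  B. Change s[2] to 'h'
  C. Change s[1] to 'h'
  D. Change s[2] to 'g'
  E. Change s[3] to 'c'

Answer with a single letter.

Answer: B

Derivation:
Option A: s[3]='d'->'f', delta=(6-4)*3^1 mod 251 = 6, hash=220+6 mod 251 = 226
Option B: s[2]='e'->'h', delta=(8-5)*3^2 mod 251 = 27, hash=220+27 mod 251 = 247 <-- target
Option C: s[1]='c'->'h', delta=(8-3)*3^3 mod 251 = 135, hash=220+135 mod 251 = 104
Option D: s[2]='e'->'g', delta=(7-5)*3^2 mod 251 = 18, hash=220+18 mod 251 = 238
Option E: s[3]='d'->'c', delta=(3-4)*3^1 mod 251 = 248, hash=220+248 mod 251 = 217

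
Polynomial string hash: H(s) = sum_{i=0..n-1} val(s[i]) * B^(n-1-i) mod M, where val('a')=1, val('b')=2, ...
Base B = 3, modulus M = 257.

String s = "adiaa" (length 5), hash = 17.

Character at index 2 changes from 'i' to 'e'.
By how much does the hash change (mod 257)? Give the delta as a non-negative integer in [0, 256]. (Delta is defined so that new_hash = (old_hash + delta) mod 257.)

Delta formula: (val(new) - val(old)) * B^(n-1-k) mod M
  val('e') - val('i') = 5 - 9 = -4
  B^(n-1-k) = 3^2 mod 257 = 9
  Delta = -4 * 9 mod 257 = 221

Answer: 221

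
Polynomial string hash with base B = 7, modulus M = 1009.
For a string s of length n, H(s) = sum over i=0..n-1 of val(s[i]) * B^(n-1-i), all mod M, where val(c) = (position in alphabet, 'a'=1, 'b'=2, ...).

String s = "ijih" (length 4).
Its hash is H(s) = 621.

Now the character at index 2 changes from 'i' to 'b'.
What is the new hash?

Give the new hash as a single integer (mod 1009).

val('i') = 9, val('b') = 2
Position k = 2, exponent = n-1-k = 1
B^1 mod M = 7^1 mod 1009 = 7
Delta = (2 - 9) * 7 mod 1009 = 960
New hash = (621 + 960) mod 1009 = 572

Answer: 572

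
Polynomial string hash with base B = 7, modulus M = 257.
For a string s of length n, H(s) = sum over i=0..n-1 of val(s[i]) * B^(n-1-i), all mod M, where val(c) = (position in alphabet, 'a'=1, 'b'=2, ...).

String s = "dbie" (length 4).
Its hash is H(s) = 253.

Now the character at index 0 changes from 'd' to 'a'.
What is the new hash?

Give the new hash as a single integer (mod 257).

val('d') = 4, val('a') = 1
Position k = 0, exponent = n-1-k = 3
B^3 mod M = 7^3 mod 257 = 86
Delta = (1 - 4) * 86 mod 257 = 256
New hash = (253 + 256) mod 257 = 252

Answer: 252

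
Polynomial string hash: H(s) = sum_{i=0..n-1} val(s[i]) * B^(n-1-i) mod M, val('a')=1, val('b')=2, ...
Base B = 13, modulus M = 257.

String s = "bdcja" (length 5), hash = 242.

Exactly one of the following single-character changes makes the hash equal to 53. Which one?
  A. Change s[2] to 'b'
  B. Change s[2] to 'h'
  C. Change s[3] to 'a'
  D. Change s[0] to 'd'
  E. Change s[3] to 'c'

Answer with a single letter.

Option A: s[2]='c'->'b', delta=(2-3)*13^2 mod 257 = 88, hash=242+88 mod 257 = 73
Option B: s[2]='c'->'h', delta=(8-3)*13^2 mod 257 = 74, hash=242+74 mod 257 = 59
Option C: s[3]='j'->'a', delta=(1-10)*13^1 mod 257 = 140, hash=242+140 mod 257 = 125
Option D: s[0]='b'->'d', delta=(4-2)*13^4 mod 257 = 68, hash=242+68 mod 257 = 53 <-- target
Option E: s[3]='j'->'c', delta=(3-10)*13^1 mod 257 = 166, hash=242+166 mod 257 = 151

Answer: D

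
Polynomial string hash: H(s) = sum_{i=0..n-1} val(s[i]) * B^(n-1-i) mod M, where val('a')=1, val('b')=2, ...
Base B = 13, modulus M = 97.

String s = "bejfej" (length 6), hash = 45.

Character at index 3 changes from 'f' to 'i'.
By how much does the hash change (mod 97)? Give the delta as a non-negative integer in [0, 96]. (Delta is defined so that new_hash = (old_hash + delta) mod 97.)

Answer: 22

Derivation:
Delta formula: (val(new) - val(old)) * B^(n-1-k) mod M
  val('i') - val('f') = 9 - 6 = 3
  B^(n-1-k) = 13^2 mod 97 = 72
  Delta = 3 * 72 mod 97 = 22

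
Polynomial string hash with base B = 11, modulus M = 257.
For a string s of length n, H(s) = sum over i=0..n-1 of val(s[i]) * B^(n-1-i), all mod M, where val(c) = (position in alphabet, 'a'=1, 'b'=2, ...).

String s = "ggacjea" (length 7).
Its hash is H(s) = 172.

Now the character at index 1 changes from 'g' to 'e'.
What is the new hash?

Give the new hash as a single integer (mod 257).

Answer: 91

Derivation:
val('g') = 7, val('e') = 5
Position k = 1, exponent = n-1-k = 5
B^5 mod M = 11^5 mod 257 = 169
Delta = (5 - 7) * 169 mod 257 = 176
New hash = (172 + 176) mod 257 = 91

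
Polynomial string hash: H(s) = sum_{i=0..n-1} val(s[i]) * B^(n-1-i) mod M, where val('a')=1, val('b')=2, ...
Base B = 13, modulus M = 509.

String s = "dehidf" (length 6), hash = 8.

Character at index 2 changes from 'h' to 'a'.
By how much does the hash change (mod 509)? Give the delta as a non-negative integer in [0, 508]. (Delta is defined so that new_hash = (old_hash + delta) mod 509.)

Answer: 400

Derivation:
Delta formula: (val(new) - val(old)) * B^(n-1-k) mod M
  val('a') - val('h') = 1 - 8 = -7
  B^(n-1-k) = 13^3 mod 509 = 161
  Delta = -7 * 161 mod 509 = 400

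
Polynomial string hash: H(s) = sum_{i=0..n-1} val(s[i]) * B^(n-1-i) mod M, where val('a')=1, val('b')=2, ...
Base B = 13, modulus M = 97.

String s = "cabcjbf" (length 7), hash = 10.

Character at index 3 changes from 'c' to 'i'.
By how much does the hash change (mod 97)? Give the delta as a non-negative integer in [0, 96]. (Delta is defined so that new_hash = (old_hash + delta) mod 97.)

Delta formula: (val(new) - val(old)) * B^(n-1-k) mod M
  val('i') - val('c') = 9 - 3 = 6
  B^(n-1-k) = 13^3 mod 97 = 63
  Delta = 6 * 63 mod 97 = 87

Answer: 87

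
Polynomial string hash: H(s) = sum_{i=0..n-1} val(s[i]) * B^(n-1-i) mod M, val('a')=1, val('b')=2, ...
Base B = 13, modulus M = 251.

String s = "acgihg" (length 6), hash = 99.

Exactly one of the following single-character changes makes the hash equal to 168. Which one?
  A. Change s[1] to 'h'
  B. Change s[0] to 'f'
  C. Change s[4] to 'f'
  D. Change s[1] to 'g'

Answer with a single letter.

Answer: B

Derivation:
Option A: s[1]='c'->'h', delta=(8-3)*13^4 mod 251 = 237, hash=99+237 mod 251 = 85
Option B: s[0]='a'->'f', delta=(6-1)*13^5 mod 251 = 69, hash=99+69 mod 251 = 168 <-- target
Option C: s[4]='h'->'f', delta=(6-8)*13^1 mod 251 = 225, hash=99+225 mod 251 = 73
Option D: s[1]='c'->'g', delta=(7-3)*13^4 mod 251 = 39, hash=99+39 mod 251 = 138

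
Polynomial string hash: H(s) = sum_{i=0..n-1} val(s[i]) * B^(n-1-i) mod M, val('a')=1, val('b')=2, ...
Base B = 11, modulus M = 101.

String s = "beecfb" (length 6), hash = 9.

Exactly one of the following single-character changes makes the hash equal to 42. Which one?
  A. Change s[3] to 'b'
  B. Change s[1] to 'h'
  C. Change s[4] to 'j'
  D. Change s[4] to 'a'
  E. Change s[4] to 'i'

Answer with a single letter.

Option A: s[3]='c'->'b', delta=(2-3)*11^2 mod 101 = 81, hash=9+81 mod 101 = 90
Option B: s[1]='e'->'h', delta=(8-5)*11^4 mod 101 = 89, hash=9+89 mod 101 = 98
Option C: s[4]='f'->'j', delta=(10-6)*11^1 mod 101 = 44, hash=9+44 mod 101 = 53
Option D: s[4]='f'->'a', delta=(1-6)*11^1 mod 101 = 46, hash=9+46 mod 101 = 55
Option E: s[4]='f'->'i', delta=(9-6)*11^1 mod 101 = 33, hash=9+33 mod 101 = 42 <-- target

Answer: E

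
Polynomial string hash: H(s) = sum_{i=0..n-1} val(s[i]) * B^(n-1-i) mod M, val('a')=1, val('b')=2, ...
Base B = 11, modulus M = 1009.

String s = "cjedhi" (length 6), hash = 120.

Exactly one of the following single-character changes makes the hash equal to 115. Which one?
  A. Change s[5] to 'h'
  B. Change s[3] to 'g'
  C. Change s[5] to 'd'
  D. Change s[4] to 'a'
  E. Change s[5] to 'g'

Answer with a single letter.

Answer: C

Derivation:
Option A: s[5]='i'->'h', delta=(8-9)*11^0 mod 1009 = 1008, hash=120+1008 mod 1009 = 119
Option B: s[3]='d'->'g', delta=(7-4)*11^2 mod 1009 = 363, hash=120+363 mod 1009 = 483
Option C: s[5]='i'->'d', delta=(4-9)*11^0 mod 1009 = 1004, hash=120+1004 mod 1009 = 115 <-- target
Option D: s[4]='h'->'a', delta=(1-8)*11^1 mod 1009 = 932, hash=120+932 mod 1009 = 43
Option E: s[5]='i'->'g', delta=(7-9)*11^0 mod 1009 = 1007, hash=120+1007 mod 1009 = 118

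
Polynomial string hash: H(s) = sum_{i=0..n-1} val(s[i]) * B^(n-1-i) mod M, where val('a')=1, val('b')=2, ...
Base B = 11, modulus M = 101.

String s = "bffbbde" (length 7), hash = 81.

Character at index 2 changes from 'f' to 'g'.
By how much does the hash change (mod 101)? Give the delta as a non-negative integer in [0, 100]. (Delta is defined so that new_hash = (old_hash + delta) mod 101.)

Answer: 97

Derivation:
Delta formula: (val(new) - val(old)) * B^(n-1-k) mod M
  val('g') - val('f') = 7 - 6 = 1
  B^(n-1-k) = 11^4 mod 101 = 97
  Delta = 1 * 97 mod 101 = 97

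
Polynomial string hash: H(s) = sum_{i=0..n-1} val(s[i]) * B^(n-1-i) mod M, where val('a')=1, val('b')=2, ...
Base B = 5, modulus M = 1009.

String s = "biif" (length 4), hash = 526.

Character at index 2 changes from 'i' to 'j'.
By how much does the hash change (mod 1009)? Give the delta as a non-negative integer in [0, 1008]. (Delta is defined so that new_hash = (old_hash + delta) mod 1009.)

Delta formula: (val(new) - val(old)) * B^(n-1-k) mod M
  val('j') - val('i') = 10 - 9 = 1
  B^(n-1-k) = 5^1 mod 1009 = 5
  Delta = 1 * 5 mod 1009 = 5

Answer: 5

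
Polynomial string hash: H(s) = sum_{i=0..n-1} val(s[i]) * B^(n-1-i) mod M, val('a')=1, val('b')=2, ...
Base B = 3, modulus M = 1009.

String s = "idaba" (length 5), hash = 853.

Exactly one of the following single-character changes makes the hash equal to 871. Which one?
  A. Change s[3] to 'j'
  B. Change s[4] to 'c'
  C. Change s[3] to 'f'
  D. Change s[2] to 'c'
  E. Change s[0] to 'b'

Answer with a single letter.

Option A: s[3]='b'->'j', delta=(10-2)*3^1 mod 1009 = 24, hash=853+24 mod 1009 = 877
Option B: s[4]='a'->'c', delta=(3-1)*3^0 mod 1009 = 2, hash=853+2 mod 1009 = 855
Option C: s[3]='b'->'f', delta=(6-2)*3^1 mod 1009 = 12, hash=853+12 mod 1009 = 865
Option D: s[2]='a'->'c', delta=(3-1)*3^2 mod 1009 = 18, hash=853+18 mod 1009 = 871 <-- target
Option E: s[0]='i'->'b', delta=(2-9)*3^4 mod 1009 = 442, hash=853+442 mod 1009 = 286

Answer: D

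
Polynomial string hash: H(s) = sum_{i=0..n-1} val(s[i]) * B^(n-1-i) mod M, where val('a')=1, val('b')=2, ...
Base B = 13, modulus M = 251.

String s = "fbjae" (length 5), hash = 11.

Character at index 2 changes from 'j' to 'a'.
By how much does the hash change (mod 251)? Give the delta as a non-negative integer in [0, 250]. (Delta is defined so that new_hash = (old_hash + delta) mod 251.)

Delta formula: (val(new) - val(old)) * B^(n-1-k) mod M
  val('a') - val('j') = 1 - 10 = -9
  B^(n-1-k) = 13^2 mod 251 = 169
  Delta = -9 * 169 mod 251 = 236

Answer: 236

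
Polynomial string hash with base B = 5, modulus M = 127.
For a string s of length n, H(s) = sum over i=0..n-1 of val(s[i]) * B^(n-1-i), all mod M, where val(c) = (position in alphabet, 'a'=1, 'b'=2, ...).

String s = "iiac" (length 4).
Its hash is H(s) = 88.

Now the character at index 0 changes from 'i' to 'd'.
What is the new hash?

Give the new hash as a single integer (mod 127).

Answer: 98

Derivation:
val('i') = 9, val('d') = 4
Position k = 0, exponent = n-1-k = 3
B^3 mod M = 5^3 mod 127 = 125
Delta = (4 - 9) * 125 mod 127 = 10
New hash = (88 + 10) mod 127 = 98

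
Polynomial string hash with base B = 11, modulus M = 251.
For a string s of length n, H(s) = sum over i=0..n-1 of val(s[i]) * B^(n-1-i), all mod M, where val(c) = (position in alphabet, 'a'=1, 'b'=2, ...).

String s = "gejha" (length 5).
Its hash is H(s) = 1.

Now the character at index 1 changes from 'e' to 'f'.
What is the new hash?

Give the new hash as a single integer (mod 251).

Answer: 77

Derivation:
val('e') = 5, val('f') = 6
Position k = 1, exponent = n-1-k = 3
B^3 mod M = 11^3 mod 251 = 76
Delta = (6 - 5) * 76 mod 251 = 76
New hash = (1 + 76) mod 251 = 77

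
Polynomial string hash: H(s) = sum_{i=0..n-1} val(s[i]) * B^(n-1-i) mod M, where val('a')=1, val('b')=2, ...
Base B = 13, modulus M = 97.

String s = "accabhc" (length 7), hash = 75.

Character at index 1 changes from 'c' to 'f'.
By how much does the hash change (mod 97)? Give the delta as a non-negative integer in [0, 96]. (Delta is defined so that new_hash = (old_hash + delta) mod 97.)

Delta formula: (val(new) - val(old)) * B^(n-1-k) mod M
  val('f') - val('c') = 6 - 3 = 3
  B^(n-1-k) = 13^5 mod 97 = 74
  Delta = 3 * 74 mod 97 = 28

Answer: 28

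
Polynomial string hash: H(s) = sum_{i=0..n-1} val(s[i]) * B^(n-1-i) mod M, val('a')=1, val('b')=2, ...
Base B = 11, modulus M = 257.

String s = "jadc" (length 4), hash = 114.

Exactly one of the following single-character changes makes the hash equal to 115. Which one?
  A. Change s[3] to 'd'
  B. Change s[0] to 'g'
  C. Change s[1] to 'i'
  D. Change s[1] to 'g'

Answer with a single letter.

Answer: A

Derivation:
Option A: s[3]='c'->'d', delta=(4-3)*11^0 mod 257 = 1, hash=114+1 mod 257 = 115 <-- target
Option B: s[0]='j'->'g', delta=(7-10)*11^3 mod 257 = 119, hash=114+119 mod 257 = 233
Option C: s[1]='a'->'i', delta=(9-1)*11^2 mod 257 = 197, hash=114+197 mod 257 = 54
Option D: s[1]='a'->'g', delta=(7-1)*11^2 mod 257 = 212, hash=114+212 mod 257 = 69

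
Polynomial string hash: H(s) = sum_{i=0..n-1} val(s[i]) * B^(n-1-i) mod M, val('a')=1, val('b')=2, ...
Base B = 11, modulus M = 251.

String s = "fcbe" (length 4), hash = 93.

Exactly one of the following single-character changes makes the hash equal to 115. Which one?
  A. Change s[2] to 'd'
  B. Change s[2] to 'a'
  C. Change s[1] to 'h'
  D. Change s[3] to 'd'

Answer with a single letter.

Answer: A

Derivation:
Option A: s[2]='b'->'d', delta=(4-2)*11^1 mod 251 = 22, hash=93+22 mod 251 = 115 <-- target
Option B: s[2]='b'->'a', delta=(1-2)*11^1 mod 251 = 240, hash=93+240 mod 251 = 82
Option C: s[1]='c'->'h', delta=(8-3)*11^2 mod 251 = 103, hash=93+103 mod 251 = 196
Option D: s[3]='e'->'d', delta=(4-5)*11^0 mod 251 = 250, hash=93+250 mod 251 = 92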